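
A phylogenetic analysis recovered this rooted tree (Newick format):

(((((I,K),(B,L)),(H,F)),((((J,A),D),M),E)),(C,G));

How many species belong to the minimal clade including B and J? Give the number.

11

The MRCA of B and J is the node subtending ((((I,K),(B,L)),(H,F)),((((J,A),D),M),E)).
That clade contains 11 terminal taxa: A, B, D, E, F, H, I, J, K, L, M.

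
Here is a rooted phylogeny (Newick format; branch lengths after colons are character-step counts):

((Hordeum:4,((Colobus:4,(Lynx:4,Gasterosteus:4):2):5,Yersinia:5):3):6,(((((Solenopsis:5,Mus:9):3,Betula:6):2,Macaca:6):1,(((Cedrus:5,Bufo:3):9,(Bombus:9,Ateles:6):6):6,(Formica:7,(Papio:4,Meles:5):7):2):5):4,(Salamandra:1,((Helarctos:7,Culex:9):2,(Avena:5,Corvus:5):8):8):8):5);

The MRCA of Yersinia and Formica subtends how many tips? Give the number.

21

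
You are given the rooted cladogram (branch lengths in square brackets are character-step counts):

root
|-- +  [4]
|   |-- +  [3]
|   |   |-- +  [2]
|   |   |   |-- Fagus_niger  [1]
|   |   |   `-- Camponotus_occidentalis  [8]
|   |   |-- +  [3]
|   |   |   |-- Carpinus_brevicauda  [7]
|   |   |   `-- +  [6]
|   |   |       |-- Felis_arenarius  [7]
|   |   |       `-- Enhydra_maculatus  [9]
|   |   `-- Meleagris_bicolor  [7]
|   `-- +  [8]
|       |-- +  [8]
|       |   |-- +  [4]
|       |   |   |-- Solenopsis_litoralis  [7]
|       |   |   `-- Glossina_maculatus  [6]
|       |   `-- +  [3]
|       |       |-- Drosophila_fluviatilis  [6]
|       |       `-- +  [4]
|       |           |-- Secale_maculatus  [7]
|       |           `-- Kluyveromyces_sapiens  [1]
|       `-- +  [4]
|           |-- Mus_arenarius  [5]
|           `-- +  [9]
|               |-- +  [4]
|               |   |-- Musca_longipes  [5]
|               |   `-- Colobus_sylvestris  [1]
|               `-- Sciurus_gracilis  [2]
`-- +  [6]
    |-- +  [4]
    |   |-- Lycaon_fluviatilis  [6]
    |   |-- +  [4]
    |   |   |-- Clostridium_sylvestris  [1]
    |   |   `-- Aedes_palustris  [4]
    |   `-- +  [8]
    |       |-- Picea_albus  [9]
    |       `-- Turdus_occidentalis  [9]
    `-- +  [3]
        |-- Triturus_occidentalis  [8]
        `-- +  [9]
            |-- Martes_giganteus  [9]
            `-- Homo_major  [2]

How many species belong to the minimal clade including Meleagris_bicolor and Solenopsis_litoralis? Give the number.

The MRCA of Meleagris_bicolor and Solenopsis_litoralis is the node subtending (((Fagus_niger,Camponotus_occidentalis),(Carpinus_brevicauda,(Felis_arenarius,Enhydra_maculatus)),Meleagris_bicolor),(((Solenopsis_litoralis,Glossina_maculatus),(Drosophila_fluviatilis,(Secale_maculatus,Kluyveromyces_sapiens))),(Mus_arenarius,((Musca_longipes,Colobus_sylvestris),Sciurus_gracilis)))).
That clade contains 15 terminal taxa: Camponotus_occidentalis, Carpinus_brevicauda, Colobus_sylvestris, Drosophila_fluviatilis, Enhydra_maculatus, Fagus_niger, Felis_arenarius, Glossina_maculatus, Kluyveromyces_sapiens, Meleagris_bicolor, Mus_arenarius, Musca_longipes, Sciurus_gracilis, Secale_maculatus, Solenopsis_litoralis.

15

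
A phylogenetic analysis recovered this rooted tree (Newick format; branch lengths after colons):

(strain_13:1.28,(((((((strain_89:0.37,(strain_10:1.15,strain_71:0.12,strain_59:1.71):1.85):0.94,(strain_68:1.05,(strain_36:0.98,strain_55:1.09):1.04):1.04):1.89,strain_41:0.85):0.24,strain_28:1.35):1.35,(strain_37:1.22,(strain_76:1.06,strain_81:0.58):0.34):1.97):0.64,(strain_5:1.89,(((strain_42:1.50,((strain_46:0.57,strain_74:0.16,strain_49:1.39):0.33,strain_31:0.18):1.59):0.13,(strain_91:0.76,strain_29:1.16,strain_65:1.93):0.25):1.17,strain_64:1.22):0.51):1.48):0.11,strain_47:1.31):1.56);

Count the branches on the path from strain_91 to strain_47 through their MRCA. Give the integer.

The MRCA of strain_91 and strain_47 is the node subtending (((((((strain_89,(strain_10,strain_71,strain_59)),(strain_68,(strain_36,strain_55))),strain_41),strain_28),(strain_37,(strain_76,strain_81))),(strain_5,(((strain_42,((strain_46,strain_74,strain_49),strain_31)),(strain_91,strain_29,strain_65)),strain_64))),strain_47).
From strain_91 up to that node: 6 branches. From strain_47 up to the same node: 1 branch. Total: 6 + 1 = 7.

7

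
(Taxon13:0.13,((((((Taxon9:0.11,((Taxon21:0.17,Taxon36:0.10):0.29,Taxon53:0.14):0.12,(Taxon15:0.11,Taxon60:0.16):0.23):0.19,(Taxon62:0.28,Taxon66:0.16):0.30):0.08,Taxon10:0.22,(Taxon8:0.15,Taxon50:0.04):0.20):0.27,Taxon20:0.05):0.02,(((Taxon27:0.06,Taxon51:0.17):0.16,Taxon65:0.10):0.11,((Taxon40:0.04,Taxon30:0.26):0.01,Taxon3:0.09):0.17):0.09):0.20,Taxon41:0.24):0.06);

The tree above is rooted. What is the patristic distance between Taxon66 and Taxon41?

The path runs Taxon66 → … → MRCA → … → Taxon41; the MRCA is the node subtending ((((((Taxon9,((Taxon21,Taxon36),Taxon53),(Taxon15,Taxon60)),(Taxon62,Taxon66)),Taxon10,(Taxon8,Taxon50)),Taxon20),(((Taxon27,Taxon51),Taxon65),((Taxon40,Taxon30),Taxon3))),Taxon41).
Branch lengths along that path: 0.16 + 0.30 + 0.08 + 0.27 + 0.02 + 0.20 + 0.24 = 1.27.

1.27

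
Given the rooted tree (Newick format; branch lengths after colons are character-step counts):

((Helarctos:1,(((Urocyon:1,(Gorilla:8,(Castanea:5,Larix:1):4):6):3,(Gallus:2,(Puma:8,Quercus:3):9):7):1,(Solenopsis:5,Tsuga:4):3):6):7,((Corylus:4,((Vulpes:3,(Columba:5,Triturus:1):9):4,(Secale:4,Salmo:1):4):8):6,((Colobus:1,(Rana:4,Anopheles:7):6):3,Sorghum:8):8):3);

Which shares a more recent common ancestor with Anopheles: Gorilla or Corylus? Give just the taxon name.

Corylus

The MRCA of Anopheles and Corylus subtends ((Corylus,((Vulpes,(Columba,Triturus)),(Secale,Salmo))),((Colobus,(Rana,Anopheles)),Sorghum)) (10 taxa).
The MRCA of Anopheles and Gorilla is the root, subtending the entire tree (20 taxa).
The first is nested inside the second, so Anopheles shares a more recent common ancestor with Corylus.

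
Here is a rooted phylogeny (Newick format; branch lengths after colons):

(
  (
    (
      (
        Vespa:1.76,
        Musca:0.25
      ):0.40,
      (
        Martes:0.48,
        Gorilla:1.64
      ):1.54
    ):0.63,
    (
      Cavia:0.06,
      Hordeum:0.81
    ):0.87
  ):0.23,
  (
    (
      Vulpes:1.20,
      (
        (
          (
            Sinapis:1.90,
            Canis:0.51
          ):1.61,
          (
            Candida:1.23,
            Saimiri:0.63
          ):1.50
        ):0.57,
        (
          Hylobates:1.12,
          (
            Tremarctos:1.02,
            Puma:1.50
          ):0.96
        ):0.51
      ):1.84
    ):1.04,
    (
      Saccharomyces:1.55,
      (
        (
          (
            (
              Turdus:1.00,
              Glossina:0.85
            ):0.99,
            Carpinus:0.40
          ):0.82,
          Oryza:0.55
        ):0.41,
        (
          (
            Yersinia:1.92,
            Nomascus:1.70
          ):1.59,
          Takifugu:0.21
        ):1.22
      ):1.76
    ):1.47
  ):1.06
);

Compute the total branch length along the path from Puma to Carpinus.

The path runs Puma → … → MRCA → … → Carpinus; the MRCA is the node subtending ((Vulpes,(((Sinapis,Canis),(Candida,Saimiri)),(Hylobates,(Tremarctos,Puma)))),(Saccharomyces,((((Turdus,Glossina),Carpinus),Oryza),((Yersinia,Nomascus),Takifugu)))).
Branch lengths along that path: 1.50 + 0.96 + 0.51 + 1.84 + 1.04 + 1.47 + 1.76 + 0.41 + 0.82 + 0.40 = 10.71.

10.71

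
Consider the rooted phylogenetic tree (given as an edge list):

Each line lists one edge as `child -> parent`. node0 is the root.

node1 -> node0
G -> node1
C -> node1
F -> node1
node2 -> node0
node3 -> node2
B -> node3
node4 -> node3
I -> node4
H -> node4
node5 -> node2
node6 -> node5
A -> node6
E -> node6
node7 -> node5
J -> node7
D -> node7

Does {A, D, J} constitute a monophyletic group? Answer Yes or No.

The MRCA of the listed taxa subtends ((A,E),(J,D)).
That clade also contains E, which is not in the proposed group, so the group is not monophyletic.

No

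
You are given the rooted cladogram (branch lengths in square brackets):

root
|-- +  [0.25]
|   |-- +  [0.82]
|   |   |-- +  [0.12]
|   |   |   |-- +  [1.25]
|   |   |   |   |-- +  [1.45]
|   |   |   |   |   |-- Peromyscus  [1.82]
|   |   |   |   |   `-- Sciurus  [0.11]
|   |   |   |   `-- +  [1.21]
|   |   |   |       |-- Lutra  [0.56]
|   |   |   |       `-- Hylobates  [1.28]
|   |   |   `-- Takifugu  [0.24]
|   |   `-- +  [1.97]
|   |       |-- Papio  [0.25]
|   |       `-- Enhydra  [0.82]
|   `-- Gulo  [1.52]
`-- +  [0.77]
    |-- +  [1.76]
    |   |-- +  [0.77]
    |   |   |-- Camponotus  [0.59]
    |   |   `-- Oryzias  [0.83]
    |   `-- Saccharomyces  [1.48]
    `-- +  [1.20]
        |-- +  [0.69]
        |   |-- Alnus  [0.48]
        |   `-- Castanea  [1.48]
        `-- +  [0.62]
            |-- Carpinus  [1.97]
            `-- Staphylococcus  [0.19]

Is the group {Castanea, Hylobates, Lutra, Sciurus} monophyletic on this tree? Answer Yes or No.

No

The MRCA of the listed taxa is the root, so the smallest clade containing them is the whole tree.
That clade also contains Alnus, Camponotus, Carpinus, Enhydra, Gulo, Oryzias, Papio, Peromyscus, Saccharomyces, Staphylococcus, Takifugu, which are not in the proposed group, so the group is not monophyletic.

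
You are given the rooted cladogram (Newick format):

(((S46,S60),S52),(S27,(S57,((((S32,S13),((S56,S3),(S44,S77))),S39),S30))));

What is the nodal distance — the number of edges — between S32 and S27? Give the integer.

7

The MRCA of S32 and S27 is the node subtending (S27,(S57,((((S32,S13),((S56,S3),(S44,S77))),S39),S30))).
From S32 up to that node: 6 branches. From S27 up to the same node: 1 branch. Total: 6 + 1 = 7.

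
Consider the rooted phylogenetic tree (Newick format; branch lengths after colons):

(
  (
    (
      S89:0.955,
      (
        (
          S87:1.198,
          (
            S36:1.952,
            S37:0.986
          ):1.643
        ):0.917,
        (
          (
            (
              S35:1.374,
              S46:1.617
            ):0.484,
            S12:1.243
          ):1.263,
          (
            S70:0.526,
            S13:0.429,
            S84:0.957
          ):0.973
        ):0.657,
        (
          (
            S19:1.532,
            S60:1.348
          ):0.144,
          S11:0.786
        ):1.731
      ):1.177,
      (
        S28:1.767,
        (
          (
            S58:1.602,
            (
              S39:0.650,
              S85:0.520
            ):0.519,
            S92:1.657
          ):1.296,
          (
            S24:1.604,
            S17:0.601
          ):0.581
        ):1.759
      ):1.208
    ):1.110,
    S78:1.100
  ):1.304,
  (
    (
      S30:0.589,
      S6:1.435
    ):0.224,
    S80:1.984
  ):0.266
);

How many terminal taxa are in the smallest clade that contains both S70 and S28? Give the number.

20

The MRCA of S70 and S28 is the node subtending (S89,((S87,(S36,S37)),(((S35,S46),S12),(S70,S13,S84)),((S19,S60),S11)),(S28,((S58,(S39,S85),S92),(S24,S17)))).
That clade contains 20 terminal taxa: S11, S12, S13, S17, S19, S24, S28, S35, S36, S37, S39, S46, S58, S60, S70, S84, S85, S87, S89, S92.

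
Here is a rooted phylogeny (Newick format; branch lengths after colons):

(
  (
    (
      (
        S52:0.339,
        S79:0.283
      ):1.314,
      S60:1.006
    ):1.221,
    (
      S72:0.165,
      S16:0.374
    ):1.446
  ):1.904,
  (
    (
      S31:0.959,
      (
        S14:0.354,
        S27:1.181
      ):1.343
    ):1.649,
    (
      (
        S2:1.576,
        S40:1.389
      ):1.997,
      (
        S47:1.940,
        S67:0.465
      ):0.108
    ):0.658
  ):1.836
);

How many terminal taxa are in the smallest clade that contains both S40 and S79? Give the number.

12

The MRCA of S40 and S79 is the root, so the clade is the entire tree.
That clade contains 12 terminal taxa: S14, S16, S2, S27, S31, S40, S47, S52, S60, S67, S72, S79.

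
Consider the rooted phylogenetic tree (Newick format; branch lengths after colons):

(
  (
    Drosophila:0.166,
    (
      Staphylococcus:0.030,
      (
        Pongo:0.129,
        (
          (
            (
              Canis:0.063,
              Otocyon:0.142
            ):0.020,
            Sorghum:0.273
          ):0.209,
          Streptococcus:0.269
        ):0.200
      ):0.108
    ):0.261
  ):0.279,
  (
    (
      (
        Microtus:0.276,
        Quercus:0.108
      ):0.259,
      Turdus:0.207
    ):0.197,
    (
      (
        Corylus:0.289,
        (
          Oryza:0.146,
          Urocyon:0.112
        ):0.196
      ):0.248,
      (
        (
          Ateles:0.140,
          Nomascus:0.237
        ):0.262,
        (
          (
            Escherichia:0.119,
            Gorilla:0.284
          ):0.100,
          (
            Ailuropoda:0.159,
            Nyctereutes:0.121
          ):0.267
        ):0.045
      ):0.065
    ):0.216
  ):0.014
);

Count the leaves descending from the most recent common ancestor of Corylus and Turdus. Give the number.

The MRCA of Corylus and Turdus is the node subtending (((Microtus,Quercus),Turdus),((Corylus,(Oryza,Urocyon)),((Ateles,Nomascus),((Escherichia,Gorilla),(Ailuropoda,Nyctereutes))))).
That clade contains 12 terminal taxa: Ailuropoda, Ateles, Corylus, Escherichia, Gorilla, Microtus, Nomascus, Nyctereutes, Oryza, Quercus, Turdus, Urocyon.

12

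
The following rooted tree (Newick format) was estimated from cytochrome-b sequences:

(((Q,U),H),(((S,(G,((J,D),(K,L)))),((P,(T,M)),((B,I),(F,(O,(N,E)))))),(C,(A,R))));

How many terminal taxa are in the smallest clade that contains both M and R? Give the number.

18

The MRCA of M and R is the node subtending (((S,(G,((J,D),(K,L)))),((P,(T,M)),((B,I),(F,(O,(N,E)))))),(C,(A,R))).
That clade contains 18 terminal taxa: A, B, C, D, E, F, G, I, J, K, L, M, N, O, P, R, S, T.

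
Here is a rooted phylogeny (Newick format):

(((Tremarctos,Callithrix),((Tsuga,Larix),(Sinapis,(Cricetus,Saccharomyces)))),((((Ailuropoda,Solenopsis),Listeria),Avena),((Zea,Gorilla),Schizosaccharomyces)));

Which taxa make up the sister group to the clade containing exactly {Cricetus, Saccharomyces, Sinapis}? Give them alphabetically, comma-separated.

The clade containing exactly {Cricetus, Saccharomyces, Sinapis} attaches to the tree at the node subtending ((Tsuga,Larix),(Sinapis,(Cricetus,Saccharomyces))).
The other lineage descending from that same node — the sister group — is (Tsuga,Larix); its 2 tips in alphabetical order are the answer.

Larix, Tsuga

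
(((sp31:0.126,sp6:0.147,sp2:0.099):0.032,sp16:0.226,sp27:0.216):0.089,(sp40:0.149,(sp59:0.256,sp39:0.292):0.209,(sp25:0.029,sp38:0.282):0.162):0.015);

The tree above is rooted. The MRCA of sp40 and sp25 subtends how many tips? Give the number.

The MRCA of sp40 and sp25 is the node subtending (sp40,(sp59,sp39),(sp25,sp38)).
That clade contains 5 terminal taxa: sp25, sp38, sp39, sp40, sp59.

5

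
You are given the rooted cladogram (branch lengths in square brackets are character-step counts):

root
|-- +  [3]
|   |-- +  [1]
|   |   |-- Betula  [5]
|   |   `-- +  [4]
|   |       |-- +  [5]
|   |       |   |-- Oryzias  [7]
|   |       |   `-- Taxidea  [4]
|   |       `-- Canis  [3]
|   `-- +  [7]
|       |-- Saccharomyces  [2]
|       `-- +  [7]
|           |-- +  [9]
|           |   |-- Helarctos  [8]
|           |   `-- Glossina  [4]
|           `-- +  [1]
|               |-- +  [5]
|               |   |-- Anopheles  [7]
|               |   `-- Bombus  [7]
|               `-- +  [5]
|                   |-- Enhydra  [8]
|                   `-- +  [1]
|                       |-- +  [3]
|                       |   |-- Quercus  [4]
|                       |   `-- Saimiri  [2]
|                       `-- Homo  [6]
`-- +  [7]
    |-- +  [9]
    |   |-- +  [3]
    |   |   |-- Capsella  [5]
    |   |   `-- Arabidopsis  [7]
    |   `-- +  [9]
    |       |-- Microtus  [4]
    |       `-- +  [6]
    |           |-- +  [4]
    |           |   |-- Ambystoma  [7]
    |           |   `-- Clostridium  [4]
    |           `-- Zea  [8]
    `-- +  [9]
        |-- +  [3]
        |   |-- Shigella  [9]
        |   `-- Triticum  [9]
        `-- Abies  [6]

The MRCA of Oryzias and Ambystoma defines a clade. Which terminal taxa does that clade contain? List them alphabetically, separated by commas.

Abies, Ambystoma, Anopheles, Arabidopsis, Betula, Bombus, Canis, Capsella, Clostridium, Enhydra, Glossina, Helarctos, Homo, Microtus, Oryzias, Quercus, Saccharomyces, Saimiri, Shigella, Taxidea, Triticum, Zea

Tracing Oryzias: it sits inside (Oryzias,Taxidea).
Tracing Ambystoma: it sits inside (Ambystoma,Clostridium).
The smallest clade enclosing both is the whole tree (their MRCA is the root), so the answer is all 22 tips in alphabetical order.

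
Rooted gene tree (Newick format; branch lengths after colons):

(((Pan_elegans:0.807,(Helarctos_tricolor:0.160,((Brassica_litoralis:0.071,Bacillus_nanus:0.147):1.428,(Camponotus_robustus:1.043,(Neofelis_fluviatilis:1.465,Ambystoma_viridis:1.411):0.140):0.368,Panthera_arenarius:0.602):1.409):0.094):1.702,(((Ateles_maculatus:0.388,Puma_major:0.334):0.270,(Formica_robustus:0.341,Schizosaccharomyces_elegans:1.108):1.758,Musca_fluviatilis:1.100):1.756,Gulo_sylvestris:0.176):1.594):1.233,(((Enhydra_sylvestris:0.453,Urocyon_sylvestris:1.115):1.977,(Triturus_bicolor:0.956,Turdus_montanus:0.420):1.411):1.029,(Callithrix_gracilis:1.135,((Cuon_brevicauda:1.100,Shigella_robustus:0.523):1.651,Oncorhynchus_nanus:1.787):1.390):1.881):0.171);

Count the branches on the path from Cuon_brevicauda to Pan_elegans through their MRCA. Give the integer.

The MRCA of Cuon_brevicauda and Pan_elegans is the root of the tree.
From Cuon_brevicauda up to that node: 5 branches. From Pan_elegans up to the same node: 3 branches. Total: 5 + 3 = 8.

8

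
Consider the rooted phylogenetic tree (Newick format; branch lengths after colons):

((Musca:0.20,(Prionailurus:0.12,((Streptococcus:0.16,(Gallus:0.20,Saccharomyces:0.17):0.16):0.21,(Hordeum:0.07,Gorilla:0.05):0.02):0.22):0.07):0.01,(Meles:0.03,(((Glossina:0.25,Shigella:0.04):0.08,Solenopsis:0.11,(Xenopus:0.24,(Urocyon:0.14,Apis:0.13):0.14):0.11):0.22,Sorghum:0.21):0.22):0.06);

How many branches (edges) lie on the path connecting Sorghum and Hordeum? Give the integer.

8

The MRCA of Sorghum and Hordeum is the root of the tree.
From Sorghum up to that node: 3 branches. From Hordeum up to the same node: 5 branches. Total: 3 + 5 = 8.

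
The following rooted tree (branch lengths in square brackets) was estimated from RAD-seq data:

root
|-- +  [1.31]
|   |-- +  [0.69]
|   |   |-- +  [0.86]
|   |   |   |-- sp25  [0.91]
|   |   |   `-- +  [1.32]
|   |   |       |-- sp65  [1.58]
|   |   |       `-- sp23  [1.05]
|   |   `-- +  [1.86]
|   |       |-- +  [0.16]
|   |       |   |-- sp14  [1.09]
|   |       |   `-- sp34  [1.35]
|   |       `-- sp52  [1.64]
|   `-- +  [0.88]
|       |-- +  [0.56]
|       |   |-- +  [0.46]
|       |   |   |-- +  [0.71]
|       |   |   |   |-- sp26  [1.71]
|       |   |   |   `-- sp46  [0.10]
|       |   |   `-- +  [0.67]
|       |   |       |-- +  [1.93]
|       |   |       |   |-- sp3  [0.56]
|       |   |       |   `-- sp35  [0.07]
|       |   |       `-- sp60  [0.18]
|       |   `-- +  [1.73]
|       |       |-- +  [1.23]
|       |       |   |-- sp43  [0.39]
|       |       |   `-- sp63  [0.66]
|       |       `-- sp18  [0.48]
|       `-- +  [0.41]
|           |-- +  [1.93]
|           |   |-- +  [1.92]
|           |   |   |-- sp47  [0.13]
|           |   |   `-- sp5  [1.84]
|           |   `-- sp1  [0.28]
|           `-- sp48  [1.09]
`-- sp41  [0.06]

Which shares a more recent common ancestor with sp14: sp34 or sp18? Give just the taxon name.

sp34

The MRCA of sp14 and sp34 subtends (sp14,sp34) (2 taxa).
The MRCA of sp14 and sp18 subtends (((sp25,(sp65,sp23)),((sp14,sp34),sp52)),((((sp26,sp46),((sp3,sp35),sp60)),((sp43,sp63),sp18)),(((sp47,sp5),sp1),sp48))) (18 taxa).
The first is nested inside the second, so sp14 shares a more recent common ancestor with sp34.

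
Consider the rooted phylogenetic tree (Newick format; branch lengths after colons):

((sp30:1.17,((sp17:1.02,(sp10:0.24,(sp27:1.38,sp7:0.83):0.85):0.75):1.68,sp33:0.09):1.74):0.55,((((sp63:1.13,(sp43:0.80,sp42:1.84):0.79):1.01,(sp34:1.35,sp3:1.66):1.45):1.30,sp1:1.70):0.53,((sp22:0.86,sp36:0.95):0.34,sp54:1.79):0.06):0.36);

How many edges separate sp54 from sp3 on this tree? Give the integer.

The MRCA of sp54 and sp3 is the node subtending ((((sp63,(sp43,sp42)),(sp34,sp3)),sp1),((sp22,sp36),sp54)).
From sp54 up to that node: 2 branches. From sp3 up to the same node: 4 branches. Total: 2 + 4 = 6.

6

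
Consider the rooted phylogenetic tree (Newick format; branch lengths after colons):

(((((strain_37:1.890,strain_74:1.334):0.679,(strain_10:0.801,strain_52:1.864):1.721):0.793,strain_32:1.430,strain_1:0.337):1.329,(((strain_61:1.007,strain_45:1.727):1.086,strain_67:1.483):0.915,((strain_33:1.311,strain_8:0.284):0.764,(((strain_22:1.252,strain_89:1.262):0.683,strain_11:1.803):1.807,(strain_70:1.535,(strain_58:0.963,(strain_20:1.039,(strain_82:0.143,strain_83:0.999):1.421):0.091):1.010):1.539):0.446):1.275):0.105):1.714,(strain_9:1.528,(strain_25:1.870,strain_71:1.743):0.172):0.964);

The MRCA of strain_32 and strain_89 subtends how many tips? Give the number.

The MRCA of strain_32 and strain_89 is the node subtending ((((strain_37,strain_74),(strain_10,strain_52)),strain_32,strain_1),(((strain_61,strain_45),strain_67),((strain_33,strain_8),(((strain_22,strain_89),strain_11),(strain_70,(strain_58,(strain_20,(strain_82,strain_83)))))))).
That clade contains 19 terminal taxa: strain_1, strain_10, strain_11, strain_20, strain_22, strain_32, strain_33, strain_37, strain_45, strain_52, strain_58, strain_61, strain_67, strain_70, strain_74, strain_8, strain_82, strain_83, strain_89.

19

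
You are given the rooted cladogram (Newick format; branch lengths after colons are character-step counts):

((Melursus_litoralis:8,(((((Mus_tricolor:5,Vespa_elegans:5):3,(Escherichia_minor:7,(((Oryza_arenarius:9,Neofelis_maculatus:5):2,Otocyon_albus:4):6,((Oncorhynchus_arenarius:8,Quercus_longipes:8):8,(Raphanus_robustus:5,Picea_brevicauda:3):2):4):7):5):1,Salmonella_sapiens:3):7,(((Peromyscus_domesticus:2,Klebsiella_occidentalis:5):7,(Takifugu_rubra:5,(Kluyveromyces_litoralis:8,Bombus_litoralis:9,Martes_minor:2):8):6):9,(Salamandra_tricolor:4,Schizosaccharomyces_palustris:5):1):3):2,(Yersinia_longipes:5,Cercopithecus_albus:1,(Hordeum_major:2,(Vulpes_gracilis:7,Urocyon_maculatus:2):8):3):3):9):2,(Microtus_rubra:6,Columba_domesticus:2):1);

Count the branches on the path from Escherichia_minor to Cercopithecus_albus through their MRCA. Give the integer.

7

The MRCA of Escherichia_minor and Cercopithecus_albus is the node subtending (((((Mus_tricolor,Vespa_elegans),(Escherichia_minor,(((Oryza_arenarius,Neofelis_maculatus),Otocyon_albus),((Oncorhynchus_arenarius,Quercus_longipes),(Raphanus_robustus,Picea_brevicauda))))),Salmonella_sapiens),(((Peromyscus_domesticus,Klebsiella_occidentalis),(Takifugu_rubra,(Kluyveromyces_litoralis,Bombus_litoralis,Martes_minor))),(Salamandra_tricolor,Schizosaccharomyces_palustris))),(Yersinia_longipes,Cercopithecus_albus,(Hordeum_major,(Vulpes_gracilis,Urocyon_maculatus)))).
From Escherichia_minor up to that node: 5 branches. From Cercopithecus_albus up to the same node: 2 branches. Total: 5 + 2 = 7.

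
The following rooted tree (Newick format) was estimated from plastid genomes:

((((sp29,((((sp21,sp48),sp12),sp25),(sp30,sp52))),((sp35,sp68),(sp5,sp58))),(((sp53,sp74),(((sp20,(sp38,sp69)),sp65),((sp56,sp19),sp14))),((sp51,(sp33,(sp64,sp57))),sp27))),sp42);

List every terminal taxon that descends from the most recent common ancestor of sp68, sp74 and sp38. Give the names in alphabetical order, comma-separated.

Tracing sp68: it sits inside (sp35,sp68).
Tracing sp74: it sits inside (sp53,sp74).
Tracing sp38: it sits inside (sp38,sp69).
The smallest clade enclosing all 3 is (((sp29,((((sp21,sp48),sp12),sp25),(sp30,sp52))),((sp35,sp68),(sp5,sp58))),(((sp53,sp74),(((sp20,(sp38,sp69)),sp65),((sp56,sp19),sp14))),((sp51,(sp33,(sp64,sp57))),sp27))); the answer is its 25 terminal taxa in alphabetical order.

sp12, sp14, sp19, sp20, sp21, sp25, sp27, sp29, sp30, sp33, sp35, sp38, sp48, sp5, sp51, sp52, sp53, sp56, sp57, sp58, sp64, sp65, sp68, sp69, sp74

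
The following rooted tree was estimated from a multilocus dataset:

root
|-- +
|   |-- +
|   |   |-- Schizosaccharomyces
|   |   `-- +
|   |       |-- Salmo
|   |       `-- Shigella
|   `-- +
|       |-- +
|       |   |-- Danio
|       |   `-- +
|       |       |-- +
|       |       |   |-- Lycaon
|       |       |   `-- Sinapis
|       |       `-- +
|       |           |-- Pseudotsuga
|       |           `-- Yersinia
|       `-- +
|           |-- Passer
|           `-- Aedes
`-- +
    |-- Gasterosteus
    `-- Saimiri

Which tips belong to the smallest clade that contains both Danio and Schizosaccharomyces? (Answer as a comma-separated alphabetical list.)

Tracing Danio: it sits inside (Danio,((Lycaon,Sinapis),(Pseudotsuga,Yersinia))).
Tracing Schizosaccharomyces: it sits inside (Schizosaccharomyces,(Salmo,Shigella)).
The smallest clade enclosing both is ((Schizosaccharomyces,(Salmo,Shigella)),((Danio,((Lycaon,Sinapis),(Pseudotsuga,Yersinia))),(Passer,Aedes))); the answer is its 10 terminal taxa in alphabetical order.

Aedes, Danio, Lycaon, Passer, Pseudotsuga, Salmo, Schizosaccharomyces, Shigella, Sinapis, Yersinia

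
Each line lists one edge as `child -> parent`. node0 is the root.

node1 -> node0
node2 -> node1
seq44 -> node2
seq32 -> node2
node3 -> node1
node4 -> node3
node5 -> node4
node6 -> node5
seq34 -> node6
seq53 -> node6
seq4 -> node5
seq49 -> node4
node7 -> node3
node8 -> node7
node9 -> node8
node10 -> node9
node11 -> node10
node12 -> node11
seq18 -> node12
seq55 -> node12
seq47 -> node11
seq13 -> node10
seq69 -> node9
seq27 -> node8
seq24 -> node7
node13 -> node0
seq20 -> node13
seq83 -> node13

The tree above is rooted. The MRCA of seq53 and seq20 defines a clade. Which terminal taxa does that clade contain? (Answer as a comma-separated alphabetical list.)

seq13, seq18, seq20, seq24, seq27, seq32, seq34, seq4, seq44, seq47, seq49, seq53, seq55, seq69, seq83

Tracing seq53: it sits inside (seq34,seq53).
Tracing seq20: it sits inside (seq20,seq83).
The smallest clade enclosing both is the whole tree (their MRCA is the root), so the answer is all 15 tips in alphabetical order.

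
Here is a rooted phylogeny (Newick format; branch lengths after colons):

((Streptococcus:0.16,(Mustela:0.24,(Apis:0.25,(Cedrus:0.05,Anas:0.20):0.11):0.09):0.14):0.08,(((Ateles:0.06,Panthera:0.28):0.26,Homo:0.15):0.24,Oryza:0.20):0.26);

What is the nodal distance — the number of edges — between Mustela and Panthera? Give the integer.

7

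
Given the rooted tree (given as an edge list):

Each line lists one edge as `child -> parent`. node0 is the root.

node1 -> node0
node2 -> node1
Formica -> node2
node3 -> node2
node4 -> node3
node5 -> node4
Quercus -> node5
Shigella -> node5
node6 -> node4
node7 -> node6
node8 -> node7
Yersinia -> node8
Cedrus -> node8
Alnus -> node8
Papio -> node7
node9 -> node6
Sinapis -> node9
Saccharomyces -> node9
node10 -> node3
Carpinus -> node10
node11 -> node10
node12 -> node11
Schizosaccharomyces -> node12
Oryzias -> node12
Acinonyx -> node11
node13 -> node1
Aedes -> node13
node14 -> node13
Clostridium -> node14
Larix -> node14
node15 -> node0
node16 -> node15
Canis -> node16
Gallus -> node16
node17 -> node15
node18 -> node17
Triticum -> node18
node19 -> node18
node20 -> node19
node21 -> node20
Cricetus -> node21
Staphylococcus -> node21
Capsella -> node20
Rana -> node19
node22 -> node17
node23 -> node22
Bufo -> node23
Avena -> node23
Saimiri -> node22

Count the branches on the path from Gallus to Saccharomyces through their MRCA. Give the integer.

10

The MRCA of Gallus and Saccharomyces is the root of the tree.
From Gallus up to that node: 3 branches. From Saccharomyces up to the same node: 7 branches. Total: 3 + 7 = 10.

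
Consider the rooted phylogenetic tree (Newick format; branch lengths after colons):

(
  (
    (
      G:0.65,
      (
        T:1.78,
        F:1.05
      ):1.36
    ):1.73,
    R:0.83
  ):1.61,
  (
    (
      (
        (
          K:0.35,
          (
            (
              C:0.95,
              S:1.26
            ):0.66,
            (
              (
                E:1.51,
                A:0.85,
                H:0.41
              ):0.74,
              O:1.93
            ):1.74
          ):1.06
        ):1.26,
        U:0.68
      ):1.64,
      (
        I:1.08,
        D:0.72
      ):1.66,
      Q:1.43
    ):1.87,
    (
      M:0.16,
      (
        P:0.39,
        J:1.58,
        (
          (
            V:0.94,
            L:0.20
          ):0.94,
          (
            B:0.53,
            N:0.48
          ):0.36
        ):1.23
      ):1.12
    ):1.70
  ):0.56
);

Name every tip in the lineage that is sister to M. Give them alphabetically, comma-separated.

B, J, L, N, P, V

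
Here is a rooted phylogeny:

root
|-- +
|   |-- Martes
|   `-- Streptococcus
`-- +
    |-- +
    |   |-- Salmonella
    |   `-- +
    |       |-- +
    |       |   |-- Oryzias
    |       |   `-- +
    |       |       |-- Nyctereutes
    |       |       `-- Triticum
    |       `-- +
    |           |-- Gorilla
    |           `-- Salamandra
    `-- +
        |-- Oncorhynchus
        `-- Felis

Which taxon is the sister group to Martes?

Streptococcus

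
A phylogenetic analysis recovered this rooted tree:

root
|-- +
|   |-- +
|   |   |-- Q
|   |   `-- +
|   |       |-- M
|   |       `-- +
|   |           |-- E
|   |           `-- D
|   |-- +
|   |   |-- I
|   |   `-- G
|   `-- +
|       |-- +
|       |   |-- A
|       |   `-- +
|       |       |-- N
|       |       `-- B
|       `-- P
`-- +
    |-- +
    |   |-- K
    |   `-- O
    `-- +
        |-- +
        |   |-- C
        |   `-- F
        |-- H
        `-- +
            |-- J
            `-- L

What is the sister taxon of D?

E

D attaches to the tree at the node subtending (E,D).
The other lineage descending from that same node — the sister group — is the single tip E.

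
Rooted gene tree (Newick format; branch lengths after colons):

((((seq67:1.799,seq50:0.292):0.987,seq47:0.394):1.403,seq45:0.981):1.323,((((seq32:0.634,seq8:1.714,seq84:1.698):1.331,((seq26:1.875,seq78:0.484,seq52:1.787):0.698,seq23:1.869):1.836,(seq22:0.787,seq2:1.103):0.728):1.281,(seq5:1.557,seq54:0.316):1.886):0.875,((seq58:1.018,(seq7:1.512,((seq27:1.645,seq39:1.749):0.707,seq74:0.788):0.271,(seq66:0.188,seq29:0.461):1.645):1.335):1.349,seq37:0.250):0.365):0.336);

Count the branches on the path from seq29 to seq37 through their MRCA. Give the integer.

The MRCA of seq29 and seq37 is the node subtending ((seq58,(seq7,((seq27,seq39),seq74),(seq66,seq29))),seq37).
From seq29 up to that node: 4 branches. From seq37 up to the same node: 1 branch. Total: 4 + 1 = 5.

5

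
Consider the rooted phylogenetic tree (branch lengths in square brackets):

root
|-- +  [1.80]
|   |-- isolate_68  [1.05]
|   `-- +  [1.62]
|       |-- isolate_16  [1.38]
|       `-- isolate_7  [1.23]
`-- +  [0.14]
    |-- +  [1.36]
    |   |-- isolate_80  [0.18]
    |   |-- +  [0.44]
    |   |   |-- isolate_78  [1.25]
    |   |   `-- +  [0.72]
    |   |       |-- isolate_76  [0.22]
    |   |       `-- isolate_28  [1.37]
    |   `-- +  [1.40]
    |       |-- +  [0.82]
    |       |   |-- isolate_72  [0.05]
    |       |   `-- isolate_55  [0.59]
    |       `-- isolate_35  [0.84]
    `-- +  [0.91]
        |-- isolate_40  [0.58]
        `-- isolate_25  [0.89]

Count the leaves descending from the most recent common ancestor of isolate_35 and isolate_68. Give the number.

The MRCA of isolate_35 and isolate_68 is the root, so the clade is the entire tree.
That clade contains 12 terminal taxa: isolate_16, isolate_25, isolate_28, isolate_35, isolate_40, isolate_55, isolate_68, isolate_7, isolate_72, isolate_76, isolate_78, isolate_80.

12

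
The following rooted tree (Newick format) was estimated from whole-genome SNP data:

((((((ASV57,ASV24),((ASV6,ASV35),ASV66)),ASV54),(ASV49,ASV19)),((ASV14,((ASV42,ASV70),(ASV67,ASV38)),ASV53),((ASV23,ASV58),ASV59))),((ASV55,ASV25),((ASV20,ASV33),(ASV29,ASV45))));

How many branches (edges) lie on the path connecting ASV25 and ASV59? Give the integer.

The MRCA of ASV25 and ASV59 is the root of the tree.
From ASV25 up to that node: 3 branches. From ASV59 up to the same node: 4 branches. Total: 3 + 4 = 7.

7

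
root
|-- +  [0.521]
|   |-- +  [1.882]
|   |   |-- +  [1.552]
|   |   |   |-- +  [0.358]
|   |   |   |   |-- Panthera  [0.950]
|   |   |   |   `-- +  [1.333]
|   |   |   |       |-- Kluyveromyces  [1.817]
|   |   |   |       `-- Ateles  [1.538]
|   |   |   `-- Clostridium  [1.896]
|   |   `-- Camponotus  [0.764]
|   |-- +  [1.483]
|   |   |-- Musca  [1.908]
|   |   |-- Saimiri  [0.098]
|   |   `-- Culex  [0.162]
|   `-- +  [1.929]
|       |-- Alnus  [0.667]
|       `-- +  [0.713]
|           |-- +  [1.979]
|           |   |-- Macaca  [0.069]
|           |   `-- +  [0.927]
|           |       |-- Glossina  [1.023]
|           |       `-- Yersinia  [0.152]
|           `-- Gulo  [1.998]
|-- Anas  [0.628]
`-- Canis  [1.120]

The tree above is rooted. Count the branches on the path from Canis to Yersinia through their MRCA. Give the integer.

The MRCA of Canis and Yersinia is the root of the tree.
From Canis up to that node: 1 branch. From Yersinia up to the same node: 6 branches. Total: 1 + 6 = 7.

7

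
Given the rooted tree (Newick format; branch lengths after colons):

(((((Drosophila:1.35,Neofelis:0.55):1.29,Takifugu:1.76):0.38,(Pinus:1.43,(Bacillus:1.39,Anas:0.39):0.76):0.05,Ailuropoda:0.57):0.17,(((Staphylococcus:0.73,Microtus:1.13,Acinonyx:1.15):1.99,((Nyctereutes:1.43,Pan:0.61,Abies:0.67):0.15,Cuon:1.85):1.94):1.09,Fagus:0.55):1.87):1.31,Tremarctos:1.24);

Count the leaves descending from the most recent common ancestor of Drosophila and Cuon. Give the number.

15

The MRCA of Drosophila and Cuon is the node subtending ((((Drosophila,Neofelis),Takifugu),(Pinus,(Bacillus,Anas)),Ailuropoda),(((Staphylococcus,Microtus,Acinonyx),((Nyctereutes,Pan,Abies),Cuon)),Fagus)).
That clade contains 15 terminal taxa: Abies, Acinonyx, Ailuropoda, Anas, Bacillus, Cuon, Drosophila, Fagus, Microtus, Neofelis, Nyctereutes, Pan, Pinus, Staphylococcus, Takifugu.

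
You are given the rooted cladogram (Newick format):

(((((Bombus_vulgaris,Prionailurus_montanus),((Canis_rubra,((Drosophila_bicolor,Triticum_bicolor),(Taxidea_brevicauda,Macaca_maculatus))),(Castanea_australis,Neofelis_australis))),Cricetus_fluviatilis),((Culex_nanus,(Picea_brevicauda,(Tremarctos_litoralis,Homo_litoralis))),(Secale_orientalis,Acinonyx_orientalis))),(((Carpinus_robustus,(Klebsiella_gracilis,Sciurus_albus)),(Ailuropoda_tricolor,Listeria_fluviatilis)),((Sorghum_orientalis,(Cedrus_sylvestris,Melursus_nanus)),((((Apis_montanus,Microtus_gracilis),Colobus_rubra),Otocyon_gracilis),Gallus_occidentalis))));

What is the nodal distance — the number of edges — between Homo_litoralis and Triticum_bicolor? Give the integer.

The MRCA of Homo_litoralis and Triticum_bicolor is the node subtending ((((Bombus_vulgaris,Prionailurus_montanus),((Canis_rubra,((Drosophila_bicolor,Triticum_bicolor),(Taxidea_brevicauda,Macaca_maculatus))),(Castanea_australis,Neofelis_australis))),Cricetus_fluviatilis),((Culex_nanus,(Picea_brevicauda,(Tremarctos_litoralis,Homo_litoralis))),(Secale_orientalis,Acinonyx_orientalis))).
From Homo_litoralis up to that node: 5 branches. From Triticum_bicolor up to the same node: 7 branches. Total: 5 + 7 = 12.

12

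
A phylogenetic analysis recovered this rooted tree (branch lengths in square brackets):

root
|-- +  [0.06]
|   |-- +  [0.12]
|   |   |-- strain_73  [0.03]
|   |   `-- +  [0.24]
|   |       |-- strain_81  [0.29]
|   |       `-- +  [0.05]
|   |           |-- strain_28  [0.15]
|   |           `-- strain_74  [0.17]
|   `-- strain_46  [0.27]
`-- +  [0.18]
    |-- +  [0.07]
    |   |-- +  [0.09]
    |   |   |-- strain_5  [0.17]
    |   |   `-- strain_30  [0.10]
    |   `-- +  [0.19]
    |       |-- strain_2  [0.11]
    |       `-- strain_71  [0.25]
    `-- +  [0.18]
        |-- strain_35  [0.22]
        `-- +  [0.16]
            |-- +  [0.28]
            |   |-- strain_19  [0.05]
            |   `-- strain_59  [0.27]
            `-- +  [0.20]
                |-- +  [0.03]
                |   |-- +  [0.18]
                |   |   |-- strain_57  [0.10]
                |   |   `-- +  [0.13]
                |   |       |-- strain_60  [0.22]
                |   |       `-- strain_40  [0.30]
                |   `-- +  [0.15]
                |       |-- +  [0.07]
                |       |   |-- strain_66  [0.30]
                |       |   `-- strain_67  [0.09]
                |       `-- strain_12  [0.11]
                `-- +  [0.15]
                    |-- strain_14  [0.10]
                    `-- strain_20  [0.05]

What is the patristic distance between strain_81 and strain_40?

2.07

The path runs strain_81 → … → MRCA → … → strain_40; the MRCA is the root of the tree.
Branch lengths along that path: 0.29 + 0.24 + 0.12 + 0.06 + 0.18 + 0.18 + 0.16 + 0.20 + 0.03 + 0.18 + 0.13 + 0.30 = 2.07.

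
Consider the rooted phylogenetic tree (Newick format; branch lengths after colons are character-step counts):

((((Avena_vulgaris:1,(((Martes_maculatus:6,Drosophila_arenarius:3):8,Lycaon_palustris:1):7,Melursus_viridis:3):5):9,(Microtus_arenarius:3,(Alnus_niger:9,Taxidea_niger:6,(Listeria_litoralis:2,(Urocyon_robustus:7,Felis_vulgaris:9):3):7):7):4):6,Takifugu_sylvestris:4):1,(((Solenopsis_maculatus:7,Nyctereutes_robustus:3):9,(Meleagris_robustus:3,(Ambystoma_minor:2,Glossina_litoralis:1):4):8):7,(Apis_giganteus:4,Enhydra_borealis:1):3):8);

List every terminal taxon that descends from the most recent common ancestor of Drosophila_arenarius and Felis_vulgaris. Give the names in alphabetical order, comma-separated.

Alnus_niger, Avena_vulgaris, Drosophila_arenarius, Felis_vulgaris, Listeria_litoralis, Lycaon_palustris, Martes_maculatus, Melursus_viridis, Microtus_arenarius, Taxidea_niger, Urocyon_robustus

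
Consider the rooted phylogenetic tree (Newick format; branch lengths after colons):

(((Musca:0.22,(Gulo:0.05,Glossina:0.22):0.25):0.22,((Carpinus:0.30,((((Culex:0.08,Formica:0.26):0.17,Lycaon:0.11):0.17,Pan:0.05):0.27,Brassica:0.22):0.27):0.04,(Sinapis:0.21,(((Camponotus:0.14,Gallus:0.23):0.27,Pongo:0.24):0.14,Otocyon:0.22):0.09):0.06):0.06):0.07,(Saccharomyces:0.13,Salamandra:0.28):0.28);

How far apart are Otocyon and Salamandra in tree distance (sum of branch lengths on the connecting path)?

1.06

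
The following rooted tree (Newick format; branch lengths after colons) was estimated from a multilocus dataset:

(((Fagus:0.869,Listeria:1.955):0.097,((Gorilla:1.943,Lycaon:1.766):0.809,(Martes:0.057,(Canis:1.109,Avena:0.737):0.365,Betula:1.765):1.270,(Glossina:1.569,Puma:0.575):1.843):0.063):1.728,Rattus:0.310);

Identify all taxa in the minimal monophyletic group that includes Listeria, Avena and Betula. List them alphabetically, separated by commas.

Avena, Betula, Canis, Fagus, Glossina, Gorilla, Listeria, Lycaon, Martes, Puma

Tracing Listeria: it sits inside (Fagus,Listeria).
Tracing Avena: it sits inside (Canis,Avena).
Tracing Betula: it sits inside (Martes,(Canis,Avena),Betula).
The smallest clade enclosing all 3 is ((Fagus,Listeria),((Gorilla,Lycaon),(Martes,(Canis,Avena),Betula),(Glossina,Puma))); the answer is its 10 terminal taxa in alphabetical order.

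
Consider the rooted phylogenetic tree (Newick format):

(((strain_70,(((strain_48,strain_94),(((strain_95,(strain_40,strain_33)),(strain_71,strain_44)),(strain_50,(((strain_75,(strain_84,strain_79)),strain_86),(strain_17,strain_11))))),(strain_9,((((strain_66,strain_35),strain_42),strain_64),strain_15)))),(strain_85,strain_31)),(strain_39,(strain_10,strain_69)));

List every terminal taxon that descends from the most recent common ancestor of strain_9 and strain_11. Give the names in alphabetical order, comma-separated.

strain_11, strain_15, strain_17, strain_33, strain_35, strain_40, strain_42, strain_44, strain_48, strain_50, strain_64, strain_66, strain_71, strain_75, strain_79, strain_84, strain_86, strain_9, strain_94, strain_95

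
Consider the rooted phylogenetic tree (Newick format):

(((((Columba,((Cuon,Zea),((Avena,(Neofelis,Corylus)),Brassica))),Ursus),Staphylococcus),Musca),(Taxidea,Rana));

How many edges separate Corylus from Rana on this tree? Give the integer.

The MRCA of Corylus and Rana is the root of the tree.
From Corylus up to that node: 9 branches. From Rana up to the same node: 2 branches. Total: 9 + 2 = 11.

11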